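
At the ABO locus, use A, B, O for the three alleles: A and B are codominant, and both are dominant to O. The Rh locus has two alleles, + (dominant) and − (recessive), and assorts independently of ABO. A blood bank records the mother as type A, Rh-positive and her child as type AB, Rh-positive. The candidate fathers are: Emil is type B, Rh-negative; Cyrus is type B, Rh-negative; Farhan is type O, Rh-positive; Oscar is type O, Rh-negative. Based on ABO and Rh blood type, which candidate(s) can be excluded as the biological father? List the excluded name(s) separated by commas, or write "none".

Farhan, Oscar

A candidate is excluded only if no genotype consistent with his phenotype could produce a type AB, Rh-positive child with a type A, Rh-positive mother.
Farhan (type O, Rh+): no genotype consistent with that phenotype can produce a type-AB Rh+ child with a type-A mother.
Oscar (type O, Rh-): no genotype consistent with that phenotype can produce a type-AB Rh+ child with a type-A mother.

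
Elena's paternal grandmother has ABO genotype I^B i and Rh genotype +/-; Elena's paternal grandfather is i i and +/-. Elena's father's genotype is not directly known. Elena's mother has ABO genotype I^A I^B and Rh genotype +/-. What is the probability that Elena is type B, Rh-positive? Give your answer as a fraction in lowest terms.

Elena's father's ABO genotype from I^B i × i i: 1/2 I^B i, 1/2 i i.
Crossing each possibility with the mother I^A I^B and summing P(type B): 1/2·1/2 + 1/2·1/2 = 1/2.
Similarly for Rh via the father's Rh distribution: P(Rh+) = 3/4.
Independent loci: 1/2 × 3/4 = 3/8.

3/8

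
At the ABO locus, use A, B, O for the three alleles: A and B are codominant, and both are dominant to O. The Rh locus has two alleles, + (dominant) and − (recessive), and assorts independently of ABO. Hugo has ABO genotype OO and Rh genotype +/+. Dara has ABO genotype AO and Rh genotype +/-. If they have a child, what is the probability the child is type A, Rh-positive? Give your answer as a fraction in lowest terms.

1/2

ABO cross OO × AO → offspring phenotypes: 1/2 O, 1/2 A.
Rh cross +/+ × +/- → 1 Rh+.
Independent loci: P(type A, Rh-positive) = 1/2 × 1 = 1/2.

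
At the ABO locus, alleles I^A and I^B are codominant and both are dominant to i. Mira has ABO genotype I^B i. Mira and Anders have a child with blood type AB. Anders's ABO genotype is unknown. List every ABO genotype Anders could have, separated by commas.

I^A I^A, I^A I^B, I^A i

For each candidate genotype of Anders, check whether crossing it with I^B i can produce every observed child phenotype.
  I^A I^A → possible child types {A, AB} ✓
  I^A I^B → possible child types {A, B, AB} ✓
  I^A i → possible child types {O, A, B, AB} ✓
  I^B I^B → possible child types {B} ✗
  I^B i → possible child types {O, B} ✗
  i i → possible child types {O, B} ✗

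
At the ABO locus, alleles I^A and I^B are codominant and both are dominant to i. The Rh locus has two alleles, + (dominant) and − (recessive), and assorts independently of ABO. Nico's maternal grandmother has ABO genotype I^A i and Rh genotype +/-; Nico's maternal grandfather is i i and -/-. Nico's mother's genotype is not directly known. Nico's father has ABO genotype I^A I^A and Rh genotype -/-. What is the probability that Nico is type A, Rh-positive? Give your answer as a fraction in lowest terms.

1/4

Nico's mother's ABO genotype from I^A i × i i: 1/2 I^A i, 1/2 i i.
Crossing each possibility with the father I^A I^A and summing P(type A): 1/2·1 + 1/2·1 = 1.
Similarly for Rh via the mother's Rh distribution: P(Rh+) = 1/4.
Independent loci: 1 × 1/4 = 1/4.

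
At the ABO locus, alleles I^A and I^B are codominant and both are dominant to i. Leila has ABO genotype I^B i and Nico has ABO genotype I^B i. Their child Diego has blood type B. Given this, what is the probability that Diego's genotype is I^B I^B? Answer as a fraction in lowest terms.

Cross I^B i × I^B i → 1/4 I^B I^B, 1/2 I^B i, 1/4 i i.
Type-B genotypes among offspring: I^B I^B (1/4), I^B i (1/2); total 3/4.
P(I^B I^B | type B) = (1/4) / (3/4) = 1/3.

1/3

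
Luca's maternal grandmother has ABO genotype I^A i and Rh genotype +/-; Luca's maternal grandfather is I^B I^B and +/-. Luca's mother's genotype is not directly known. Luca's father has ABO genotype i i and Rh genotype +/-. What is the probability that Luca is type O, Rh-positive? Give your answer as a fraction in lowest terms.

Luca's mother's ABO genotype from I^A i × I^B I^B: 1/2 I^A I^B, 1/2 I^B i.
Crossing each possibility with the father i i and summing P(type O): 1/2·0 + 1/2·1/2 = 1/4.
Similarly for Rh via the mother's Rh distribution: P(Rh+) = 3/4.
Independent loci: 1/4 × 3/4 = 3/16.

3/16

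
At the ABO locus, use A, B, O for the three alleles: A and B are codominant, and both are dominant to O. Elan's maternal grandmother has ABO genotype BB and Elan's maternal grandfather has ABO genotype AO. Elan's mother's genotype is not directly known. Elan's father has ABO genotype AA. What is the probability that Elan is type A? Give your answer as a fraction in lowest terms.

1/2

Elan's mother's ABO genotype from BB × AO: 1/2 AB, 1/2 BO.
Crossing each possibility with the father AA and summing P(type A): 1/2·1/2 + 1/2·1/2 = 1/2.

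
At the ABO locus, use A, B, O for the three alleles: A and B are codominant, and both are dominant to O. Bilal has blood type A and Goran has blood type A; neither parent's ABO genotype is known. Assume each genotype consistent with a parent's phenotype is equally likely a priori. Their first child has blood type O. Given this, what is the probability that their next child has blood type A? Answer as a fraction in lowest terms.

3/4

Possible genotypes: Bilal ∈ {AA, AO}; Goran ∈ {AA, AO}.
Weight each parental genotype pair by prior × P(type-O child):
  AO × AO: posterior weight 1; P(next child type A) = 3/4.
Weighted sum = 3/4.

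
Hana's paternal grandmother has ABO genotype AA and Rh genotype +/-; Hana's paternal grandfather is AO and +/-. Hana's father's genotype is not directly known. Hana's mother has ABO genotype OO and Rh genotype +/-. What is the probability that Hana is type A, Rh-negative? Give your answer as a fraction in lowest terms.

3/16

Hana's father's ABO genotype from AA × AO: 1/2 AA, 1/2 AO.
Crossing each possibility with the mother OO and summing P(type A): 1/2·1 + 1/2·1/2 = 3/4.
Similarly for Rh via the father's Rh distribution: P(Rh-) = 1/4.
Independent loci: 3/4 × 1/4 = 3/16.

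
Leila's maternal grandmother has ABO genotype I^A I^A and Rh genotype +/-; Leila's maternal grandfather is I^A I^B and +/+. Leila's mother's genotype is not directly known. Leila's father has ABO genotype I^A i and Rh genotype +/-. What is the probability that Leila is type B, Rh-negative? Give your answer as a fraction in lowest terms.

Leila's mother's ABO genotype from I^A I^A × I^A I^B: 1/2 I^A I^A, 1/2 I^A I^B.
Crossing each possibility with the father I^A i and summing P(type B): 1/2·0 + 1/2·1/4 = 1/8.
Similarly for Rh via the mother's Rh distribution: P(Rh-) = 1/8.
Independent loci: 1/8 × 1/8 = 1/64.

1/64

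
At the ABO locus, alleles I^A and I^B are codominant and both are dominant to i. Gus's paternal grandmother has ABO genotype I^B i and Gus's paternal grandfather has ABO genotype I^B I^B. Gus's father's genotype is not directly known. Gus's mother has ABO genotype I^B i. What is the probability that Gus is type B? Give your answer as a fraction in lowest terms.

Gus's father's ABO genotype from I^B i × I^B I^B: 1/2 I^B I^B, 1/2 I^B i.
Crossing each possibility with the mother I^B i and summing P(type B): 1/2·1 + 1/2·3/4 = 7/8.

7/8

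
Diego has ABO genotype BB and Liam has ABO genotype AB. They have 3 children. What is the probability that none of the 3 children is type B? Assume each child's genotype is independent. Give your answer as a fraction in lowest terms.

ABO cross BB × AB → 1/2 B, 1/2 AB.
So P(type B) = 1/2 per child.
P(not type B) = 1/2 for one child; (1/2)^3 = 1/8.

1/8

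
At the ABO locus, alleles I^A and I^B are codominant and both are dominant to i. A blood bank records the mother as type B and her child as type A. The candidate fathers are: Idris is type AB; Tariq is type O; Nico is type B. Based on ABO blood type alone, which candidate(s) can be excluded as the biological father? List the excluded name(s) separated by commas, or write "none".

Tariq, Nico

A candidate is excluded only if no genotype consistent with his phenotype could produce a type A child with a type B mother.
Tariq (type O): no genotype consistent with that phenotype can produce a type-A child with a type-B mother.
Nico (type B): no genotype consistent with that phenotype can produce a type-A child with a type-B mother.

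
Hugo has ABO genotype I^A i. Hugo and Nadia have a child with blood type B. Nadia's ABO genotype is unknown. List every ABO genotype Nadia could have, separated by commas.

For each candidate genotype of Nadia, check whether crossing it with I^A i can produce every observed child phenotype.
  I^A I^A → possible child types {A} ✗
  I^A I^B → possible child types {A, B, AB} ✓
  I^A i → possible child types {O, A} ✗
  I^B I^B → possible child types {B, AB} ✓
  I^B i → possible child types {O, A, B, AB} ✓
  i i → possible child types {O, A} ✗

I^A I^B, I^B I^B, I^B i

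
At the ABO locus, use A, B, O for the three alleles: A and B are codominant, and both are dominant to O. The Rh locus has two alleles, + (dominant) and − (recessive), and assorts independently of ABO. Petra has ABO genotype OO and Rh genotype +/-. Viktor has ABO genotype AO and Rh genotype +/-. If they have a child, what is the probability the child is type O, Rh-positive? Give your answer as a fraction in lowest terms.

ABO cross OO × AO → offspring phenotypes: 1/2 O, 1/2 A.
Rh cross +/- × +/- → 3/4 Rh+, 1/4 Rh-.
Independent loci: P(type O, Rh-positive) = 1/2 × 3/4 = 3/8.

3/8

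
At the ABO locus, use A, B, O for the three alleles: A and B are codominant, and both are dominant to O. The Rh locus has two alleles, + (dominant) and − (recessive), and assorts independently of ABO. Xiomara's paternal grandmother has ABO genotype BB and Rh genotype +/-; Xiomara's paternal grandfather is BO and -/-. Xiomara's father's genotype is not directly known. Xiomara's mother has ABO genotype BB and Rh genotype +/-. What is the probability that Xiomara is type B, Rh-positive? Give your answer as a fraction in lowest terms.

5/8

Xiomara's father's ABO genotype from BB × BO: 1/2 BB, 1/2 BO.
Crossing each possibility with the mother BB and summing P(type B): 1/2·1 + 1/2·1 = 1.
Similarly for Rh via the father's Rh distribution: P(Rh+) = 5/8.
Independent loci: 1 × 5/8 = 5/8.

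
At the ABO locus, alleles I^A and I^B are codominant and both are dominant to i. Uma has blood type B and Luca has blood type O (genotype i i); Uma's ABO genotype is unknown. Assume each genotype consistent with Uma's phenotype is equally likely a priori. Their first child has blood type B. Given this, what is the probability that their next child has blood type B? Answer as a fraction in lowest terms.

Possible genotypes: Uma ∈ {I^B I^B, I^B i}; Luca ∈ {i i}.
Weight each parental genotype pair by prior × P(type-B child):
  I^B I^B × i i: posterior weight 2/3; P(next child type B) = 1.
  I^B i × i i: posterior weight 1/3; P(next child type B) = 1/2.
Weighted sum = 5/6.

5/6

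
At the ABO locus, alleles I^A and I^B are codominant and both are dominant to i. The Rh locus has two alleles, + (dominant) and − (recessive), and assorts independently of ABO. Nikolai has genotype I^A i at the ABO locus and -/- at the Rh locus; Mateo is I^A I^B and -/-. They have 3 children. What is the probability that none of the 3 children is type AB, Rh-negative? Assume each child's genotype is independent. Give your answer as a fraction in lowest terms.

27/64

ABO cross I^A i × I^A I^B → 1/2 A, 1/4 B, 1/4 AB.
Rh cross -/- × -/- → 1 Rh-; so P(type AB, Rh-negative) = 1/4 × 1 = 1/4 per child.
P(not type AB, Rh-negative) = 3/4 for one child; (3/4)^3 = 27/64.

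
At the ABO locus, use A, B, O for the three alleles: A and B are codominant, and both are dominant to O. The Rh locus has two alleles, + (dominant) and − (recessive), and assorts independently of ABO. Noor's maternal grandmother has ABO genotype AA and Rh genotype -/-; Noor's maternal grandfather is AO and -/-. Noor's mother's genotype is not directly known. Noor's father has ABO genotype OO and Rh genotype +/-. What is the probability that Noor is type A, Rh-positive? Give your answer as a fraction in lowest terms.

Noor's mother's ABO genotype from AA × AO: 1/2 AA, 1/2 AO.
Crossing each possibility with the father OO and summing P(type A): 1/2·1 + 1/2·1/2 = 3/4.
Similarly for Rh via the mother's Rh distribution: P(Rh+) = 1/2.
Independent loci: 3/4 × 1/2 = 3/8.

3/8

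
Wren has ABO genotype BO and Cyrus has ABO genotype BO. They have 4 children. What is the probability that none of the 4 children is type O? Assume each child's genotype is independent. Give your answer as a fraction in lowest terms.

81/256

ABO cross BO × BO → 1/4 O, 3/4 B.
So P(type O) = 1/4 per child.
P(not type O) = 3/4 for one child; (3/4)^4 = 81/256.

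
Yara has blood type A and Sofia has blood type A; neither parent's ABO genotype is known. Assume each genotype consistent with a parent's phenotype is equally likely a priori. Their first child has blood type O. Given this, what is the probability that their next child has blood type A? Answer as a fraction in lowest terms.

3/4

Possible genotypes: Yara ∈ {AA, AO}; Sofia ∈ {AA, AO}.
Weight each parental genotype pair by prior × P(type-O child):
  AO × AO: posterior weight 1; P(next child type A) = 3/4.
Weighted sum = 3/4.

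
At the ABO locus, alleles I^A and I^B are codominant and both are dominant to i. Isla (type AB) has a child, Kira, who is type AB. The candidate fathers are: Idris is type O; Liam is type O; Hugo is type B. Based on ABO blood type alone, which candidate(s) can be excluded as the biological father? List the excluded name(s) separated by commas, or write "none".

A candidate is excluded only if no genotype consistent with his phenotype could produce a type AB child with a type AB mother.
Idris (type O): no genotype consistent with that phenotype can produce a type-AB child with a type-AB mother.
Liam (type O): no genotype consistent with that phenotype can produce a type-AB child with a type-AB mother.

Idris, Liam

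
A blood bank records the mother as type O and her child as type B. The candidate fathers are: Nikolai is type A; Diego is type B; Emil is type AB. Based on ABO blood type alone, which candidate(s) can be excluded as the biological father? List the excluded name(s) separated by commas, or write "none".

A candidate is excluded only if no genotype consistent with his phenotype could produce a type B child with a type O mother.
Nikolai (type A): no genotype consistent with that phenotype can produce a type-B child with a type-O mother.

Nikolai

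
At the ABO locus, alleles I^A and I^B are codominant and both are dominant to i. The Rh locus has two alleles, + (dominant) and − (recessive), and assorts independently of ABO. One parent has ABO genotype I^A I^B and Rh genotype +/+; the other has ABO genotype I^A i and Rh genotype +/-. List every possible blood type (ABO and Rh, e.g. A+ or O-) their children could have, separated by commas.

Gametes from I^A I^B × I^A i give offspring ABO genotypes I^A I^A, I^A I^B, I^A i, I^B i, i.e. phenotypes A, B, AB.
Rh cross +/+ × +/- → phenotypes Rh+.
Combining independently: A+, B+, AB+.

A+, B+, AB+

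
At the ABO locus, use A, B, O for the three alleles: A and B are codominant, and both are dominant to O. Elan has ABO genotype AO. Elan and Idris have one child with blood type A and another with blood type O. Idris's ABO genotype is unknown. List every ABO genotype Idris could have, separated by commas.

AO, BO, OO

For each candidate genotype of Idris, check whether crossing it with AO can produce every observed child phenotype.
  AA → possible child types {A} ✗
  AB → possible child types {A, B, AB} ✗
  AO → possible child types {O, A} ✓
  BB → possible child types {B, AB} ✗
  BO → possible child types {O, A, B, AB} ✓
  OO → possible child types {O, A} ✓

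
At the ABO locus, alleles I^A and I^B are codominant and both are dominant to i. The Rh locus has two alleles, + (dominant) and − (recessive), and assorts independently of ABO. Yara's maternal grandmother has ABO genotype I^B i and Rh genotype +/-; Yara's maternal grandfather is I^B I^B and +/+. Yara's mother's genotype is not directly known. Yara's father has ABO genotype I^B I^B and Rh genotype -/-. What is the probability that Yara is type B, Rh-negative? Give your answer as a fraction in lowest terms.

Yara's mother's ABO genotype from I^B i × I^B I^B: 1/2 I^B I^B, 1/2 I^B i.
Crossing each possibility with the father I^B I^B and summing P(type B): 1/2·1 + 1/2·1 = 1.
Similarly for Rh via the mother's Rh distribution: P(Rh-) = 1/4.
Independent loci: 1 × 1/4 = 1/4.

1/4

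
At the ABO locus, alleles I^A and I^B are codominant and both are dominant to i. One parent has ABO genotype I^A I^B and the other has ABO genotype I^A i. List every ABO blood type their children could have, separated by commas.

A, B, AB

Gametes from I^A I^B × I^A i give offspring ABO genotypes I^A I^A, I^A I^B, I^A i, I^B i, i.e. phenotypes A, B, AB.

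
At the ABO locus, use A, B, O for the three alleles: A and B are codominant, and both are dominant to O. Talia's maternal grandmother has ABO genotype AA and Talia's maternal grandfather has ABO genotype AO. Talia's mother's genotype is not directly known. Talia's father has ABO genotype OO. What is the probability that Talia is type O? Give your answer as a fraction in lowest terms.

1/4

Talia's mother's ABO genotype from AA × AO: 1/2 AA, 1/2 AO.
Crossing each possibility with the father OO and summing P(type O): 1/2·0 + 1/2·1/2 = 1/4.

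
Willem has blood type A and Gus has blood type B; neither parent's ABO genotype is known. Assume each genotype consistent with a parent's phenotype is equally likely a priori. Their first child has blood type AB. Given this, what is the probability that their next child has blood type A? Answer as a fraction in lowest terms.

5/36

Possible genotypes: Willem ∈ {AA, AO}; Gus ∈ {BB, BO}.
Weight each parental genotype pair by prior × P(type-AB child):
  AA × BB: posterior weight 4/9; P(next child type A) = 0.
  AA × BO: posterior weight 2/9; P(next child type A) = 1/2.
  AO × BB: posterior weight 2/9; P(next child type A) = 0.
  AO × BO: posterior weight 1/9; P(next child type A) = 1/4.
Weighted sum = 5/36.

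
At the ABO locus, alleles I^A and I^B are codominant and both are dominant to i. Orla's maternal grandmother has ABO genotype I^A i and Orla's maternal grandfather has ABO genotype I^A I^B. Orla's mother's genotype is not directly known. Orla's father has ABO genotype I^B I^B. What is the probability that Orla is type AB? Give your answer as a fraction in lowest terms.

Orla's mother's ABO genotype from I^A i × I^A I^B: 1/4 I^A I^A, 1/4 I^A I^B, 1/4 I^A i, 1/4 I^B i.
Crossing each possibility with the father I^B I^B and summing P(type AB): 1/4·1 + 1/4·1/2 + 1/4·1/2 + 1/4·0 = 1/2.

1/2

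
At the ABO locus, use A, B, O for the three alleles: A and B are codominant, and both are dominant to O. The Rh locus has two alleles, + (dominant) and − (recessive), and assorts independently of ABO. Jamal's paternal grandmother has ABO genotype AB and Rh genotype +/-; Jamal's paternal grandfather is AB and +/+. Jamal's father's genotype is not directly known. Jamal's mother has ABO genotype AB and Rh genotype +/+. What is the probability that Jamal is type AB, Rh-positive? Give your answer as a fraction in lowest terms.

Jamal's father's ABO genotype from AB × AB: 1/4 AA, 1/2 AB, 1/4 BB.
Crossing each possibility with the mother AB and summing P(type AB): 1/4·1/2 + 1/2·1/2 + 1/4·1/2 = 1/2.
Similarly for Rh via the father's Rh distribution: P(Rh+) = 1.
Independent loci: 1/2 × 1 = 1/2.

1/2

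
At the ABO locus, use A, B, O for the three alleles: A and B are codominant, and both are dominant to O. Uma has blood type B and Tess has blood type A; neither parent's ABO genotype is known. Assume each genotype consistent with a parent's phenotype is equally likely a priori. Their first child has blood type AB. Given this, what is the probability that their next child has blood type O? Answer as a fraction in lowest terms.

1/36

Possible genotypes: Uma ∈ {BB, BO}; Tess ∈ {AA, AO}.
Weight each parental genotype pair by prior × P(type-AB child):
  BB × AA: posterior weight 4/9; P(next child type O) = 0.
  BB × AO: posterior weight 2/9; P(next child type O) = 0.
  BO × AA: posterior weight 2/9; P(next child type O) = 0.
  BO × AO: posterior weight 1/9; P(next child type O) = 1/4.
Weighted sum = 1/36.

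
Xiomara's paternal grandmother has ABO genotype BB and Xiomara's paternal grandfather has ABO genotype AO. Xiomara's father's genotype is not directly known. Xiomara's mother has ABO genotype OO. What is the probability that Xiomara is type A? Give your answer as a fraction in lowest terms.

1/4

Xiomara's father's ABO genotype from BB × AO: 1/2 AB, 1/2 BO.
Crossing each possibility with the mother OO and summing P(type A): 1/2·1/2 + 1/2·0 = 1/4.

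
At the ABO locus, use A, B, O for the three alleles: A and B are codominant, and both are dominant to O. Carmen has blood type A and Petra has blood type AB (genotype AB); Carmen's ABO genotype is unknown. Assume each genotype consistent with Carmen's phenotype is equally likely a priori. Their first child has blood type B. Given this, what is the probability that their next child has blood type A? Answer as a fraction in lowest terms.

1/2

Possible genotypes: Carmen ∈ {AA, AO}; Petra ∈ {AB}.
Weight each parental genotype pair by prior × P(type-B child):
  AO × AB: posterior weight 1; P(next child type A) = 1/2.
Weighted sum = 1/2.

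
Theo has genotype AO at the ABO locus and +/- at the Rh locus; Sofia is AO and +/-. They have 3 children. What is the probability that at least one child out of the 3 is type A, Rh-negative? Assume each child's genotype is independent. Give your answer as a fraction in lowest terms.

1899/4096

ABO cross AO × AO → 1/4 O, 3/4 A.
Rh cross +/- × +/- → 3/4 Rh+, 1/4 Rh-; so P(type A, Rh-negative) = 3/4 × 1/4 = 3/16 per child.
P(none) = (13/16)^3 = 2197/4096; P(at least one) = 1 − 2197/4096 = 1899/4096.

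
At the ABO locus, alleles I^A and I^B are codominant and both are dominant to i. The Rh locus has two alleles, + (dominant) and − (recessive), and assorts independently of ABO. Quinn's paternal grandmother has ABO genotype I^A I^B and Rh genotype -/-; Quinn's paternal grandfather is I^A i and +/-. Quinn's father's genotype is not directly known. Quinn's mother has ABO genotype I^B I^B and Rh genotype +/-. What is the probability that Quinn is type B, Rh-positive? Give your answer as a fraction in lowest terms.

Quinn's father's ABO genotype from I^A I^B × I^A i: 1/4 I^A I^A, 1/4 I^A I^B, 1/4 I^A i, 1/4 I^B i.
Crossing each possibility with the mother I^B I^B and summing P(type B): 1/4·0 + 1/4·1/2 + 1/4·1/2 + 1/4·1 = 1/2.
Similarly for Rh via the father's Rh distribution: P(Rh+) = 5/8.
Independent loci: 1/2 × 5/8 = 5/16.

5/16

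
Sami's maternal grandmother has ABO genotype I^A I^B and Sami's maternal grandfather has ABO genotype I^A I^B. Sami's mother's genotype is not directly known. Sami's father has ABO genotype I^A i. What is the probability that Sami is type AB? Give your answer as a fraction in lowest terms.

Sami's mother's ABO genotype from I^A I^B × I^A I^B: 1/4 I^A I^A, 1/2 I^A I^B, 1/4 I^B I^B.
Crossing each possibility with the father I^A i and summing P(type AB): 1/4·0 + 1/2·1/4 + 1/4·1/2 = 1/4.

1/4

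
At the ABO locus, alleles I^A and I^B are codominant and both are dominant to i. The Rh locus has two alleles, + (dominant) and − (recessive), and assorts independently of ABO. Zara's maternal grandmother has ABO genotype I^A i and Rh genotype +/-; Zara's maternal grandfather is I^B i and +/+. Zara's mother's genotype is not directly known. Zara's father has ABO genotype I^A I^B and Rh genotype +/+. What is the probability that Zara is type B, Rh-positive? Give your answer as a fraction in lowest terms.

3/8

Zara's mother's ABO genotype from I^A i × I^B i: 1/4 I^A I^B, 1/4 I^A i, 1/4 I^B i, 1/4 i i.
Crossing each possibility with the father I^A I^B and summing P(type B): 1/4·1/4 + 1/4·1/4 + 1/4·1/2 + 1/4·1/2 = 3/8.
Similarly for Rh via the mother's Rh distribution: P(Rh+) = 1.
Independent loci: 3/8 × 1 = 3/8.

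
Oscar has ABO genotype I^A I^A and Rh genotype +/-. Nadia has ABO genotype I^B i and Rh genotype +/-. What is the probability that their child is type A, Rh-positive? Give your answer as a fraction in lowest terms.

3/8

ABO cross I^A I^A × I^B i → offspring phenotypes: 1/2 A, 1/2 AB.
Rh cross +/- × +/- → 3/4 Rh+, 1/4 Rh-.
Independent loci: P(type A, Rh-positive) = 1/2 × 3/4 = 3/8.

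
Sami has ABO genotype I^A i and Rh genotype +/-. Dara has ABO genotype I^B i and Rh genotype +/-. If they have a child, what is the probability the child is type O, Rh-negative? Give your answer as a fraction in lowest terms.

ABO cross I^A i × I^B i → offspring phenotypes: 1/4 O, 1/4 A, 1/4 B, 1/4 AB.
Rh cross +/- × +/- → 3/4 Rh+, 1/4 Rh-.
Independent loci: P(type O, Rh-negative) = 1/4 × 1/4 = 1/16.

1/16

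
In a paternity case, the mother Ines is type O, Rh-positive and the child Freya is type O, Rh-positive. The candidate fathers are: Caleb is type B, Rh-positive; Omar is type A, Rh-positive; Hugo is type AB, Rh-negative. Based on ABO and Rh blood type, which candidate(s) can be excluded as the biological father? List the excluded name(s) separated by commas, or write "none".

A candidate is excluded only if no genotype consistent with his phenotype could produce a type O, Rh-positive child with a type O, Rh-positive mother.
Hugo (type AB, Rh-): no genotype consistent with that phenotype can produce a type-O Rh+ child with a type-O mother.

Hugo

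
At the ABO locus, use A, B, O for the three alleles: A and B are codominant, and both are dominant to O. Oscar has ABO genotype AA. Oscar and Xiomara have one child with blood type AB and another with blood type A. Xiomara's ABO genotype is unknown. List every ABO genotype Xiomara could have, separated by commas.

AB, BO

For each candidate genotype of Xiomara, check whether crossing it with AA can produce every observed child phenotype.
  AA → possible child types {A} ✗
  AB → possible child types {A, AB} ✓
  AO → possible child types {A} ✗
  BB → possible child types {AB} ✗
  BO → possible child types {A, AB} ✓
  OO → possible child types {A} ✗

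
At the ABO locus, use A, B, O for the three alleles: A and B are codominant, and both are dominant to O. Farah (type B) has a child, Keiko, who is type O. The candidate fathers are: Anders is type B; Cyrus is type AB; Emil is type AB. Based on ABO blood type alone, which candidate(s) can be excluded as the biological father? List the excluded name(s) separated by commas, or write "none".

A candidate is excluded only if no genotype consistent with his phenotype could produce a type O child with a type B mother.
Cyrus (type AB): no genotype consistent with that phenotype can produce a type-O child with a type-B mother.
Emil (type AB): no genotype consistent with that phenotype can produce a type-O child with a type-B mother.

Cyrus, Emil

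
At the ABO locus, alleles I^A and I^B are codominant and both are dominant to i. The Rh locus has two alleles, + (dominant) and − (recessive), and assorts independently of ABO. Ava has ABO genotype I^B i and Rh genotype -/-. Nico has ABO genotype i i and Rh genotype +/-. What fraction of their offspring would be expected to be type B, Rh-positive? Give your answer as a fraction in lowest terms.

ABO cross I^B i × i i → offspring phenotypes: 1/2 O, 1/2 B.
Rh cross -/- × +/- → 1/2 Rh+, 1/2 Rh-.
Independent loci: P(type B, Rh-positive) = 1/2 × 1/2 = 1/4.

1/4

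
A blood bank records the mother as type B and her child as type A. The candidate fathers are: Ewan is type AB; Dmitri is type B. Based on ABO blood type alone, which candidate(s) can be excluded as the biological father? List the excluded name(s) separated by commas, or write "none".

Dmitri

A candidate is excluded only if no genotype consistent with his phenotype could produce a type A child with a type B mother.
Dmitri (type B): no genotype consistent with that phenotype can produce a type-A child with a type-B mother.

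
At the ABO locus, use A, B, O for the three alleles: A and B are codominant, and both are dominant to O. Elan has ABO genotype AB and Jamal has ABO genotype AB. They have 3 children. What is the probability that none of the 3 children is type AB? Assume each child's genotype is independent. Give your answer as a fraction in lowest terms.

ABO cross AB × AB → 1/4 A, 1/4 B, 1/2 AB.
So P(type AB) = 1/2 per child.
P(not type AB) = 1/2 for one child; (1/2)^3 = 1/8.

1/8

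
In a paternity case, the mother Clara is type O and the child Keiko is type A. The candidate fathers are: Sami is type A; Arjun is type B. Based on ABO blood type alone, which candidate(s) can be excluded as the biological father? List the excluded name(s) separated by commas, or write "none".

Arjun

A candidate is excluded only if no genotype consistent with his phenotype could produce a type A child with a type O mother.
Arjun (type B): no genotype consistent with that phenotype can produce a type-A child with a type-O mother.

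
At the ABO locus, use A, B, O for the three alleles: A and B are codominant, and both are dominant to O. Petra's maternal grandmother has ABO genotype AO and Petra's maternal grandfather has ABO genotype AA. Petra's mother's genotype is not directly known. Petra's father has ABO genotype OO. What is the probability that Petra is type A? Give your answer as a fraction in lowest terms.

3/4

Petra's mother's ABO genotype from AO × AA: 1/2 AA, 1/2 AO.
Crossing each possibility with the father OO and summing P(type A): 1/2·1 + 1/2·1/2 = 3/4.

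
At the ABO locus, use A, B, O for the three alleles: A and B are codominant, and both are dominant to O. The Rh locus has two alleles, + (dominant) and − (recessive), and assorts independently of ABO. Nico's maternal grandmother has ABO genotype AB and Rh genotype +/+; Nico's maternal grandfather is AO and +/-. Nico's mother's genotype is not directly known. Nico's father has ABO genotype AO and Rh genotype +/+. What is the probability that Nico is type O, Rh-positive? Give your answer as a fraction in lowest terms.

1/8

Nico's mother's ABO genotype from AB × AO: 1/4 AA, 1/4 AB, 1/4 AO, 1/4 BO.
Crossing each possibility with the father AO and summing P(type O): 1/4·0 + 1/4·0 + 1/4·1/4 + 1/4·1/4 = 1/8.
Similarly for Rh via the mother's Rh distribution: P(Rh+) = 1.
Independent loci: 1/8 × 1 = 1/8.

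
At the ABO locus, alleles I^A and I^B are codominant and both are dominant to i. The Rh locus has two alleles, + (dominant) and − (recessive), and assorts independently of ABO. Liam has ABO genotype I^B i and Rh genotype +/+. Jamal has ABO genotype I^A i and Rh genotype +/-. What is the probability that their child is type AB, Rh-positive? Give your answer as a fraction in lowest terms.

ABO cross I^B i × I^A i → offspring phenotypes: 1/4 O, 1/4 A, 1/4 B, 1/4 AB.
Rh cross +/+ × +/- → 1 Rh+.
Independent loci: P(type AB, Rh-positive) = 1/4 × 1 = 1/4.

1/4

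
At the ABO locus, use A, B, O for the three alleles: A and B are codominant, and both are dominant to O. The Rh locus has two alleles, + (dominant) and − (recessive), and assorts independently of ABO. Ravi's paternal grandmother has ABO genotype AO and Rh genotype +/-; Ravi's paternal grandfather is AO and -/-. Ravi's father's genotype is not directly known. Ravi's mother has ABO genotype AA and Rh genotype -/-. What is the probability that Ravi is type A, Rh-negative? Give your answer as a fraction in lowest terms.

3/4

Ravi's father's ABO genotype from AO × AO: 1/4 AA, 1/2 AO, 1/4 OO.
Crossing each possibility with the mother AA and summing P(type A): 1/4·1 + 1/2·1 + 1/4·1 = 1.
Similarly for Rh via the father's Rh distribution: P(Rh-) = 3/4.
Independent loci: 1 × 3/4 = 3/4.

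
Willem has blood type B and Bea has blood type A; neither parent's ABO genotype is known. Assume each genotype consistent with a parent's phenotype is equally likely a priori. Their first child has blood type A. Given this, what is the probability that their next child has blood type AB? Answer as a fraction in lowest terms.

5/12

Possible genotypes: Willem ∈ {BB, BO}; Bea ∈ {AA, AO}.
Weight each parental genotype pair by prior × P(type-A child):
  BO × AA: posterior weight 2/3; P(next child type AB) = 1/2.
  BO × AO: posterior weight 1/3; P(next child type AB) = 1/4.
Weighted sum = 5/12.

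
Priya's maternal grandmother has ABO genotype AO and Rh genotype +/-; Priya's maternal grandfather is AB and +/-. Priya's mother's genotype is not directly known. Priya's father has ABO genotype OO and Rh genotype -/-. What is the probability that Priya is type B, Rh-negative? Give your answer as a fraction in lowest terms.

Priya's mother's ABO genotype from AO × AB: 1/4 AA, 1/4 AB, 1/4 AO, 1/4 BO.
Crossing each possibility with the father OO and summing P(type B): 1/4·0 + 1/4·1/2 + 1/4·0 + 1/4·1/2 = 1/4.
Similarly for Rh via the mother's Rh distribution: P(Rh-) = 1/2.
Independent loci: 1/4 × 1/2 = 1/8.

1/8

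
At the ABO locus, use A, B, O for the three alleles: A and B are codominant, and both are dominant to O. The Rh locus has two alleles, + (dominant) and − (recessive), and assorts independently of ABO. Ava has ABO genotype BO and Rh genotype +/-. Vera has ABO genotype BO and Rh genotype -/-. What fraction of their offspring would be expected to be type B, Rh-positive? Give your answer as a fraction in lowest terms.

ABO cross BO × BO → offspring phenotypes: 1/4 O, 3/4 B.
Rh cross +/- × -/- → 1/2 Rh+, 1/2 Rh-.
Independent loci: P(type B, Rh-positive) = 3/4 × 1/2 = 3/8.

3/8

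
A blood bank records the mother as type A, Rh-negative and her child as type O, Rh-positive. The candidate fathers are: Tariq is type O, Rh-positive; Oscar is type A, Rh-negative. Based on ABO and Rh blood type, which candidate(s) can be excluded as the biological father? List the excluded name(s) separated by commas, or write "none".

Oscar

A candidate is excluded only if no genotype consistent with his phenotype could produce a type O, Rh-positive child with a type A, Rh-negative mother.
Oscar (type A, Rh-): no genotype consistent with that phenotype can produce a type-O Rh+ child with a type-A mother.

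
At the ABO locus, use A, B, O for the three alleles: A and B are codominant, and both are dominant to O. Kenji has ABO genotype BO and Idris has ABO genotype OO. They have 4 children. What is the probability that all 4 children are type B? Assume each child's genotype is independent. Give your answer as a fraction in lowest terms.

1/16

ABO cross BO × OO → 1/2 O, 1/2 B.
So P(type B) = 1/2 per child.
All 4 independent: (1/2)^4 = 1/16.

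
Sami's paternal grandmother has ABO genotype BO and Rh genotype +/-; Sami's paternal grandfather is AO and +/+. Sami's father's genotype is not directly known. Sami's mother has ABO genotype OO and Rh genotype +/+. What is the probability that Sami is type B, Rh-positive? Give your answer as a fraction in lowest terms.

Sami's father's ABO genotype from BO × AO: 1/4 AB, 1/4 AO, 1/4 BO, 1/4 OO.
Crossing each possibility with the mother OO and summing P(type B): 1/4·1/2 + 1/4·0 + 1/4·1/2 + 1/4·0 = 1/4.
Similarly for Rh via the father's Rh distribution: P(Rh+) = 1.
Independent loci: 1/4 × 1 = 1/4.

1/4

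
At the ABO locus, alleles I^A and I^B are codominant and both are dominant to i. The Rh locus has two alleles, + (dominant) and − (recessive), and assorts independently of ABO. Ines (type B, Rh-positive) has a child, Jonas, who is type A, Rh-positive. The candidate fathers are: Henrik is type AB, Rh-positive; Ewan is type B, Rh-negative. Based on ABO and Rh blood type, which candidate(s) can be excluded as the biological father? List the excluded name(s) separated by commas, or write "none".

A candidate is excluded only if no genotype consistent with his phenotype could produce a type A, Rh-positive child with a type B, Rh-positive mother.
Ewan (type B, Rh-): no genotype consistent with that phenotype can produce a type-A Rh+ child with a type-B mother.

Ewan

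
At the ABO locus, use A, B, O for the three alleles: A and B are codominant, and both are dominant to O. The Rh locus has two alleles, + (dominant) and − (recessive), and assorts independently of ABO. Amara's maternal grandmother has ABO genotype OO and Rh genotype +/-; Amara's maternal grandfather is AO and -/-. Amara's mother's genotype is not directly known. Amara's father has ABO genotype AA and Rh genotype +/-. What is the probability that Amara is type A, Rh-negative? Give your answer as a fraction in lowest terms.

Amara's mother's ABO genotype from OO × AO: 1/2 AO, 1/2 OO.
Crossing each possibility with the father AA and summing P(type A): 1/2·1 + 1/2·1 = 1.
Similarly for Rh via the mother's Rh distribution: P(Rh-) = 3/8.
Independent loci: 1 × 3/8 = 3/8.

3/8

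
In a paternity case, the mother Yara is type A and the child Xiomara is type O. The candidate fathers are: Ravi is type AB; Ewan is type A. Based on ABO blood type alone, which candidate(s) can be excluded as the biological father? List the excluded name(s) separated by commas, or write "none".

A candidate is excluded only if no genotype consistent with his phenotype could produce a type O child with a type A mother.
Ravi (type AB): no genotype consistent with that phenotype can produce a type-O child with a type-A mother.

Ravi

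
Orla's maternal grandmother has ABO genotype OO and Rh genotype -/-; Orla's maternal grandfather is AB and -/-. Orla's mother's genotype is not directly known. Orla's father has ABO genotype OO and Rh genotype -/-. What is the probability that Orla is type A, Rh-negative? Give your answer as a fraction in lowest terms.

Orla's mother's ABO genotype from OO × AB: 1/2 AO, 1/2 BO.
Crossing each possibility with the father OO and summing P(type A): 1/2·1/2 + 1/2·0 = 1/4.
Similarly for Rh via the mother's Rh distribution: P(Rh-) = 1.
Independent loci: 1/4 × 1 = 1/4.

1/4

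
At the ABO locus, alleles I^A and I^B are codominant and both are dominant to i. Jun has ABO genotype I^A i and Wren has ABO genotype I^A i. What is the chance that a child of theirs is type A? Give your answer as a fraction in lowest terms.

ABO cross I^A i × I^A i → offspring phenotypes: 1/4 O, 3/4 A.
So P(type A) = 3/4.

3/4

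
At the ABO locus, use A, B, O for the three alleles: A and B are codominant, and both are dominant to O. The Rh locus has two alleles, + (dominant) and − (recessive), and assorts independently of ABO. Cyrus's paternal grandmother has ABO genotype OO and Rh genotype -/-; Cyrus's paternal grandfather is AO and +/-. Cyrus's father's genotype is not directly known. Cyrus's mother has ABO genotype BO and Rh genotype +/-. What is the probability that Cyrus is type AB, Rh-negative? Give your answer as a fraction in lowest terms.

Cyrus's father's ABO genotype from OO × AO: 1/2 AO, 1/2 OO.
Crossing each possibility with the mother BO and summing P(type AB): 1/2·1/4 + 1/2·0 = 1/8.
Similarly for Rh via the father's Rh distribution: P(Rh-) = 3/8.
Independent loci: 1/8 × 3/8 = 3/64.

3/64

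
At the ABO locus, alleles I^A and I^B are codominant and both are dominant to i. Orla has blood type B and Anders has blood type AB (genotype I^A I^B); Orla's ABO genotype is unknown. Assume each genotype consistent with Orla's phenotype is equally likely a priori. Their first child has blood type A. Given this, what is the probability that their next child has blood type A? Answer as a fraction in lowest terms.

Possible genotypes: Orla ∈ {I^B I^B, I^B i}; Anders ∈ {I^A I^B}.
Weight each parental genotype pair by prior × P(type-A child):
  I^B i × I^A I^B: posterior weight 1; P(next child type A) = 1/4.
Weighted sum = 1/4.

1/4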